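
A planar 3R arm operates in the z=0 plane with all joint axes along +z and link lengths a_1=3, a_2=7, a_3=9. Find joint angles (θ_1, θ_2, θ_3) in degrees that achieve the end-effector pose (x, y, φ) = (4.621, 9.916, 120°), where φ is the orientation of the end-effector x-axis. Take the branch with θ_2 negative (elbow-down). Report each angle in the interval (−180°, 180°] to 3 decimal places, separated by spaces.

wrist centre = target − a_3·(cos φ, sin φ) = (9.1210, 2.1218)
cos θ_2 = (87.6946−3²−7²)/(2·3·7) = 0.7070; θ_2 = -45.0076° (elbow-down)
β = atan2(2.1218,9.1210) = 13.0955°; ψ = atan2(-4.9504,7.9491) = -31.9131°
θ_1 = β − ψ = 45.0087°
θ_3 = φ − θ_1 − θ_2 = 119.9989° (wrapped to (-180°,180°])

45.009 -45.008 119.999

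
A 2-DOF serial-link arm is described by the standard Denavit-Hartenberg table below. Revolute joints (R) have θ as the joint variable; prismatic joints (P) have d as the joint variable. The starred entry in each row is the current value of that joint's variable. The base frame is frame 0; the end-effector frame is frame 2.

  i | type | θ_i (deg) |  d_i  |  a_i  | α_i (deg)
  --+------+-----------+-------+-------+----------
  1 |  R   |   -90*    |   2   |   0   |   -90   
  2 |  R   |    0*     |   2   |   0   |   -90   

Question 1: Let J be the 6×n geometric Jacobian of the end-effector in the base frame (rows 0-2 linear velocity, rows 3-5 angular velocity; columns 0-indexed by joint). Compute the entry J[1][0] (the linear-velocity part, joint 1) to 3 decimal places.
2.000

axis z_0 = ẑ; lever o_n−o_0 = (2.0000,0.0000,2.0000)
cross product → J_v[:, 0] = (-0.0000,2.0000,0.0000)
J_ω[:, 0] = z_0
entry J[1][0] = 2.0000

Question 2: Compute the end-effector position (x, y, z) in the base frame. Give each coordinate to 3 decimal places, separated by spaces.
2.000 0.000 2.000

after link 1: o_1 = (0.0000, 0.0000, 2.0000)
after link 2: o_2 = (2.0000, 0.0000, 2.0000)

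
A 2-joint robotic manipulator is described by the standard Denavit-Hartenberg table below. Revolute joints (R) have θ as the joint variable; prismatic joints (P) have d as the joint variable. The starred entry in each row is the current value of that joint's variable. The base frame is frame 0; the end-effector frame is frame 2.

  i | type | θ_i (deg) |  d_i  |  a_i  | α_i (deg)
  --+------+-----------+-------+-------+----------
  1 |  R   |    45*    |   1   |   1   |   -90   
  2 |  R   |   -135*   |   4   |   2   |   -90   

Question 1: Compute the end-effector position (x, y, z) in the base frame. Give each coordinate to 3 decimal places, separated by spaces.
-3.121 2.536 2.414

after link 1: o_1 = (0.7071, 0.7071, 1.0000)
after link 2: o_2 = (-3.1213, 2.5355, 2.4142)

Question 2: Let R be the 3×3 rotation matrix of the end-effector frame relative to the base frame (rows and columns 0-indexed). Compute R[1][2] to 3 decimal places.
End-effector z-axis (col 2 of R) = (0.5000,0.5000,0.7071)
R[1][2] = 0.5000

0.500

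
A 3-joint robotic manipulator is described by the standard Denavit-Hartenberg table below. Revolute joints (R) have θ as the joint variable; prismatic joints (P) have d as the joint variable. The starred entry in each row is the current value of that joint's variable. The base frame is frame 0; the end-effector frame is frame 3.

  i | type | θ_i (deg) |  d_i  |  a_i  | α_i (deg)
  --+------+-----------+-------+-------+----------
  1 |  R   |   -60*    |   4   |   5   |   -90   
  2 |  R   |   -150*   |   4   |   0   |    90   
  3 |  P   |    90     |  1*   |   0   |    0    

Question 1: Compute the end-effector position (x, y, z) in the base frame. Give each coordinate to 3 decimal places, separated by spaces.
after link 1: o_1 = (2.5000, -4.3301, 4.0000)
after link 2: o_2 = (5.9641, -2.3301, 4.0000)
after link 3: o_3 = (5.7141, -1.8971, 3.1340)

5.714 -1.897 3.134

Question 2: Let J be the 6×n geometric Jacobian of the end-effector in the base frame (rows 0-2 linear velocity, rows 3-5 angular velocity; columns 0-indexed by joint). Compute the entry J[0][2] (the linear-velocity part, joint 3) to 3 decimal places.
-0.250

prismatic axis z_2 = (-0.2500,0.4330,-0.8660)
J_v[:, 2] = z_2; J_ω[:, 2] = (0,0,0)
entry J[0][2] = -0.2500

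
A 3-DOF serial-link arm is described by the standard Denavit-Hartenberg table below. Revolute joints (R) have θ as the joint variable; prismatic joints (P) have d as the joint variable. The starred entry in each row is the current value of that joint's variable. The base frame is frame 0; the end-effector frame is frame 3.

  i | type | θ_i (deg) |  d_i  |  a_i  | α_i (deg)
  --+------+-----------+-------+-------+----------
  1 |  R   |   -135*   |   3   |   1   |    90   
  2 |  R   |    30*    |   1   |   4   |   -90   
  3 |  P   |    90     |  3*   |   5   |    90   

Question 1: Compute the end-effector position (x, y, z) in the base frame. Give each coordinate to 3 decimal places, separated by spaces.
after link 1: o_1 = (-0.7071, -0.7071, 3.0000)
after link 2: o_2 = (-3.8637, -2.4495, 5.0000)
after link 3: o_3 = (0.7325, -4.9244, 7.5981)

0.732 -4.924 7.598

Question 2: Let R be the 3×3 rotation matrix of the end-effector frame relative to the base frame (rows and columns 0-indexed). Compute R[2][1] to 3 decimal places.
0.866

End-effector y-axis (col 1 of R) = (0.3536,0.3536,0.8660)
R[2][1] = 0.8660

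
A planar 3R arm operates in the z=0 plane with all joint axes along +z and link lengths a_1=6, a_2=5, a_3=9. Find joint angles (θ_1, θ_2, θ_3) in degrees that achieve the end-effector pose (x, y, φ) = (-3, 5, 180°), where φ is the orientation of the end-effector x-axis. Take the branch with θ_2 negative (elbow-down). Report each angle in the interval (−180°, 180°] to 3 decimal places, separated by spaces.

wrist centre = target − a_3·(cos φ, sin φ) = (6.0000, 5.0000)
cos θ_2 = (61.0000−6²−5²)/(2·6·5) = -0.0000; θ_2 = -90.0000° (elbow-down)
β = atan2(5.0000,6.0000) = 39.8056°; ψ = atan2(-5.0000,6.0000) = -39.8056°
θ_1 = β − ψ = 79.6111°
θ_3 = φ − θ_1 − θ_2 = -169.6111° (wrapped to (-180°,180°])

79.611 -90.000 -169.611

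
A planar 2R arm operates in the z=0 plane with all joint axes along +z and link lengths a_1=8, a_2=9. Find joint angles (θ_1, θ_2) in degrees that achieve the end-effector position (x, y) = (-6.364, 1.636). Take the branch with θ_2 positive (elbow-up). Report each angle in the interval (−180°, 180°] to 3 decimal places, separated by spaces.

cos θ_2 = (43.1770−8²−9²)/(2·8·9) = -0.7071; θ_2 = 134.9998° (elbow-up)
β = atan2(1.6360,-6.3640) = 165.5831°; ψ = atan2(6.3640,1.6361) = 75.5825°
θ_1 = β − ψ = 90.0006°

90.001 135.000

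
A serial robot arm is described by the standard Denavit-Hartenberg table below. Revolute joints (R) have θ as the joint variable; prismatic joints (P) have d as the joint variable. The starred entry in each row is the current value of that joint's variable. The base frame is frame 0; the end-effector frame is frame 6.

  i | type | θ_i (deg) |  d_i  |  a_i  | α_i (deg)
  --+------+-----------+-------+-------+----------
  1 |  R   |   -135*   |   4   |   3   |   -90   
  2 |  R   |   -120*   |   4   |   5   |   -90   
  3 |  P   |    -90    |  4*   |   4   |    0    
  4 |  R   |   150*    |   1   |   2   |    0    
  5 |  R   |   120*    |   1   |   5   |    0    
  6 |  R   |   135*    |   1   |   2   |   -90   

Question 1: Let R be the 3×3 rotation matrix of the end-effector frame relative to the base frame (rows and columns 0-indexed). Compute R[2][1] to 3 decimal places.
-0.500

End-effector y-axis (col 1 of R) = (0.6124,0.6124,-0.5000)
R[2][1] = -0.5000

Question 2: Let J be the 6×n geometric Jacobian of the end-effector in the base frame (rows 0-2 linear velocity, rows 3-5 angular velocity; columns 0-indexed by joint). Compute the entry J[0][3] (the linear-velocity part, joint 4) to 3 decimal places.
1.716

axis z_3 = (-0.6124,-0.6124,0.5000); lever o_n−o_3 = (-2.9761,-2.5266,-0.7394)
cross product → J_v[:, 3] = (1.7161,-1.9408,-0.2753)
J_ω[:, 3] = z_3
entry J[0][3] = 1.7161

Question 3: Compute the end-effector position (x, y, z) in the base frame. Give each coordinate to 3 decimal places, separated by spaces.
after link 1: o_1 = (-2.1213, -2.1213, 4.0000)
after link 2: o_2 = (2.4749, -3.1820, 8.3301)
after link 3: o_3 = (2.8538, -8.4599, 10.3301)
after link 4: o_4 = (1.3702, -7.4940, 11.6962)
after link 5: o_5 = (-1.0099, -9.8741, 7.8660)
after link 6: o_6 = (-0.1223, -10.9865, 9.5908)

-0.122 -10.986 9.591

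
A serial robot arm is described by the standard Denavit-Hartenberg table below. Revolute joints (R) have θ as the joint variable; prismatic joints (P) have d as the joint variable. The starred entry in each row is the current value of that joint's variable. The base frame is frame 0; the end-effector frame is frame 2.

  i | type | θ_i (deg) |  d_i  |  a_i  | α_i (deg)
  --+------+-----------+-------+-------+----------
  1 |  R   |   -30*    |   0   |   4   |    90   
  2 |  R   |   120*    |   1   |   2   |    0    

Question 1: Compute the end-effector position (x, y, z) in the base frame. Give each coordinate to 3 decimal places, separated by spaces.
after link 1: o_1 = (3.4641, -2.0000, 0.0000)
after link 2: o_2 = (2.0981, -2.3660, 1.7321)

2.098 -2.366 1.732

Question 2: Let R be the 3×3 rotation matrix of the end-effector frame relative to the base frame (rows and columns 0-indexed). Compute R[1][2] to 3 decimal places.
-0.866

End-effector z-axis (col 2 of R) = (-0.5000,-0.8660,0.0000)
R[1][2] = -0.8660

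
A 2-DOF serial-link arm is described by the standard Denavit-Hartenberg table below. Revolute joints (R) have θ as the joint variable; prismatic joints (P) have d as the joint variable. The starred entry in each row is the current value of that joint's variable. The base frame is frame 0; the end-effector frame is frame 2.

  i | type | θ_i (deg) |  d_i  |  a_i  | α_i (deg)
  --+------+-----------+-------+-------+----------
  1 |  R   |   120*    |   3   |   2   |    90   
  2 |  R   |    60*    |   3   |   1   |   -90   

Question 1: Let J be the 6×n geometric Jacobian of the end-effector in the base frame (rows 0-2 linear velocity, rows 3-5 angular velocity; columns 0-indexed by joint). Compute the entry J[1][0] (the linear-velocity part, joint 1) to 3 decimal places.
axis z_0 = ẑ; lever o_n−o_0 = (1.3481,3.6651,3.8660)
cross product → J_v[:, 0] = (-3.6651,1.3481,0.0000)
J_ω[:, 0] = z_0
entry J[1][0] = 1.3481

1.348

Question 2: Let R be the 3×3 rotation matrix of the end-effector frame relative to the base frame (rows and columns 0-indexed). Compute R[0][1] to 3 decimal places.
End-effector y-axis (col 1 of R) = (-0.8660,-0.5000,-0.0000)
R[0][1] = -0.8660

-0.866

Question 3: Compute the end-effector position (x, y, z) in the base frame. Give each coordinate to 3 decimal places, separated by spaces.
after link 1: o_1 = (-1.0000, 1.7321, 3.0000)
after link 2: o_2 = (1.3481, 3.6651, 3.8660)

1.348 3.665 3.866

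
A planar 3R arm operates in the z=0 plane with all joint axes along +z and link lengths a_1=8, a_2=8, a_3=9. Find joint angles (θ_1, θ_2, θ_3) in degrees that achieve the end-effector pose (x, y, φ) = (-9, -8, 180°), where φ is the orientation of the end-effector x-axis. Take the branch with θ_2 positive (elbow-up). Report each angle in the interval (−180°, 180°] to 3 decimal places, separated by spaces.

wrist centre = target − a_3·(cos φ, sin φ) = (0.0000, -8.0000)
cos θ_2 = (64.0000−8²−8²)/(2·8·8) = -0.5000; θ_2 = 120.0000° (elbow-up)
β = atan2(-8.0000,0.0000) = -90.0000°; ψ = atan2(6.9282,4.0000) = 60.0000°
θ_1 = β − ψ = -150.0000°
θ_3 = φ − θ_1 − θ_2 = -150.0000° (wrapped to (-180°,180°])

-150.000 120.000 -150.000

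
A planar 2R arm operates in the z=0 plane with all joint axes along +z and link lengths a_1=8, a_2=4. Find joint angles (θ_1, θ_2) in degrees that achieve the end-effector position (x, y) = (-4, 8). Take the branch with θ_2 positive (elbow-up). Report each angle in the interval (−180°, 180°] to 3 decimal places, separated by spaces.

cos θ_2 = (80.0000−8²−4²)/(2·8·4) = 0.0000; θ_2 = 90.0000° (elbow-up)
β = atan2(8.0000,-4.0000) = 116.5651°; ψ = atan2(4.0000,8.0000) = 26.5651°
θ_1 = β − ψ = 90.0000°

90.000 90.000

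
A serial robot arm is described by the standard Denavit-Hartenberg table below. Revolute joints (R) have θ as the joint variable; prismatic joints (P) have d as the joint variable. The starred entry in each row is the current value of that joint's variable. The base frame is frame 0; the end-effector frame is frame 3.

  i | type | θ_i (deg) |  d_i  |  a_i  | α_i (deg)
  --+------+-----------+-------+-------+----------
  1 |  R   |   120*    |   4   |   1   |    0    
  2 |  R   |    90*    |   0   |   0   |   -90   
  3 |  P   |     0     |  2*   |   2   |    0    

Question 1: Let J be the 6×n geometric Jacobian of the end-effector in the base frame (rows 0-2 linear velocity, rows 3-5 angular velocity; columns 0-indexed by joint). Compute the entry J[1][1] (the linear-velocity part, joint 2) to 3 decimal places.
axis z_1 = (0.0000,0.0000,1.0000); lever o_n−o_1 = (-0.7321,-2.7321,0.0000)
cross product → J_v[:, 1] = (2.7321,-0.7321,0.0000)
J_ω[:, 1] = z_1
entry J[1][1] = -0.7321

-0.732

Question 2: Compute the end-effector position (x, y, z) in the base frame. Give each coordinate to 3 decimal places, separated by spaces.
after link 1: o_1 = (-0.5000, 0.8660, 4.0000)
after link 2: o_2 = (-0.5000, 0.8660, 4.0000)
after link 3: o_3 = (-1.2321, -1.8660, 4.0000)

-1.232 -1.866 4.000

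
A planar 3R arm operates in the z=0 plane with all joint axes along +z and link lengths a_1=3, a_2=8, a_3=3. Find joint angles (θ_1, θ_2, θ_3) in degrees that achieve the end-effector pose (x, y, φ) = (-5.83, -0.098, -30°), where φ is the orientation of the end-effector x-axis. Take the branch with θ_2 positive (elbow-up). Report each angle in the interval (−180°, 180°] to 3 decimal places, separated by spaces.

101.109 90.002 138.888

wrist centre = target − a_3·(cos φ, sin φ) = (-8.4281, 1.4020)
cos θ_2 = (72.9981−3²−8²)/(2·3·8) = -0.0000; θ_2 = 90.0023° (elbow-up)
β = atan2(1.4020,-8.4281) = 170.5554°; ψ = atan2(8.0000,2.9997) = 69.4460°
θ_1 = β − ψ = 101.1094°
θ_3 = φ − θ_1 − θ_2 = 138.8883° (wrapped to (-180°,180°])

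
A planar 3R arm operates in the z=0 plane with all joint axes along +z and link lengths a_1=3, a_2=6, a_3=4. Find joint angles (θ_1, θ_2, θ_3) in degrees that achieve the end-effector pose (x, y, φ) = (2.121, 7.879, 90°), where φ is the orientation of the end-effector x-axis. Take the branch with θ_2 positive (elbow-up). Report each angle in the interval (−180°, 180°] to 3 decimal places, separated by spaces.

wrist centre = target − a_3·(cos φ, sin φ) = (2.1210, 3.8790)
cos θ_2 = (19.5453−3²−6²)/(2·3·6) = -0.7071; θ_2 = 134.9975° (elbow-up)
β = atan2(3.8790,2.1210) = 61.3306°; ψ = atan2(4.2428,-1.2425) = 106.3219°
θ_1 = β − ψ = -44.9913°
θ_3 = φ − θ_1 − θ_2 = -0.0061° (wrapped to (-180°,180°])

-44.991 134.997 -0.006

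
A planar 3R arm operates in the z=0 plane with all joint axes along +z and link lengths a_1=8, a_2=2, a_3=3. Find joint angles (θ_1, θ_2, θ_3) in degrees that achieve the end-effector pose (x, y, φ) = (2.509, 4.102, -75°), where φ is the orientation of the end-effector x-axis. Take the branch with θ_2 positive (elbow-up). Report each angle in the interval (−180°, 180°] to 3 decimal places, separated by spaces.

62.200 120.003 102.797

wrist centre = target − a_3·(cos φ, sin φ) = (1.7325, 6.9998)
cos θ_2 = (51.9986−8²−2²)/(2·8·2) = -0.5000; θ_2 = 120.0029° (elbow-up)
β = atan2(6.9998,1.7325) = 76.0979°; ψ = atan2(1.7320,6.9999) = 13.8977°
θ_1 = β − ψ = 62.2002°
θ_3 = φ − θ_1 − θ_2 = 102.7969° (wrapped to (-180°,180°])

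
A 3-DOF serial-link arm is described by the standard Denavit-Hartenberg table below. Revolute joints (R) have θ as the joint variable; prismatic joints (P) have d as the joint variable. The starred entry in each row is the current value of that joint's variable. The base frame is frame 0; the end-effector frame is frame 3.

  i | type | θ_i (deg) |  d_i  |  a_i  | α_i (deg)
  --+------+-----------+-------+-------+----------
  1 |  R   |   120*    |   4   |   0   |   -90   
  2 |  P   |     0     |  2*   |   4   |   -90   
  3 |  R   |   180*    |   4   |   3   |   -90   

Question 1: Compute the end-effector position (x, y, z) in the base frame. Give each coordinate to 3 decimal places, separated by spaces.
-2.232 -0.134 -0.000

after link 1: o_1 = (0.0000, 0.0000, 4.0000)
after link 2: o_2 = (-3.7321, 2.4641, 4.0000)
after link 3: o_3 = (-2.2321, -0.1340, -0.0000)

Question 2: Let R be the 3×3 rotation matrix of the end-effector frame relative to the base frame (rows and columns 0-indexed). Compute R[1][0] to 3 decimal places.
-0.866

End-effector x-axis (col 0 of R) = (0.5000,-0.8660,-0.0000)
R[1][0] = -0.8660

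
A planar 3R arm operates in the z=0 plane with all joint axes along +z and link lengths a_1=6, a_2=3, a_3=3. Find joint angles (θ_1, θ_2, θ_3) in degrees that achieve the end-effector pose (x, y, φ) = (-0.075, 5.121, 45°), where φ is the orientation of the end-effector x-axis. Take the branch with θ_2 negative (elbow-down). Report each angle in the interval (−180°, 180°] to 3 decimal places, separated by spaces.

150.003 -150.004 45.001

wrist centre = target − a_3·(cos φ, sin φ) = (-2.1963, 2.9997)
cos θ_2 = (13.8219−6²−3²)/(2·6·3) = -0.8661; θ_2 = -150.0038° (elbow-down)
β = atan2(2.9997,-2.1963) = 126.2110°; ψ = atan2(-1.4998,3.4018) = -23.7922°
θ_1 = β − ψ = 150.0032°
θ_3 = φ − θ_1 − θ_2 = 45.0006° (wrapped to (-180°,180°])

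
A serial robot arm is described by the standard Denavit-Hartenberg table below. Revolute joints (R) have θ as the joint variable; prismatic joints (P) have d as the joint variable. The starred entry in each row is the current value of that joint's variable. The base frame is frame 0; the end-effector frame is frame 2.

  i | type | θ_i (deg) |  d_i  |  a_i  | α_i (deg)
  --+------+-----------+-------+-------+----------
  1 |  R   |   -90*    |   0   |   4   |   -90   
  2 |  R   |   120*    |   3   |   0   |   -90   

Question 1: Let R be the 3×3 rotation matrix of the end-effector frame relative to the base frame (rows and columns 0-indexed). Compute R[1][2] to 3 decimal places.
0.866

End-effector z-axis (col 2 of R) = (-0.0000,0.8660,0.5000)
R[1][2] = 0.8660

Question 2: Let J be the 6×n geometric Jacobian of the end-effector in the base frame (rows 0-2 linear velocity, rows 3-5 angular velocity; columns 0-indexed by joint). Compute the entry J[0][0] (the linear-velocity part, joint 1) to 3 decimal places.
axis z_0 = ẑ; lever o_n−o_0 = (3.0000,-4.0000,0.0000)
cross product → J_v[:, 0] = (4.0000,3.0000,-0.0000)
J_ω[:, 0] = z_0
entry J[0][0] = 4.0000

4.000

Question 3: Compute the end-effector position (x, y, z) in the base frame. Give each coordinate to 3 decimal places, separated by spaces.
after link 1: o_1 = (0.0000, -4.0000, 0.0000)
after link 2: o_2 = (3.0000, -4.0000, 0.0000)

3.000 -4.000 0.000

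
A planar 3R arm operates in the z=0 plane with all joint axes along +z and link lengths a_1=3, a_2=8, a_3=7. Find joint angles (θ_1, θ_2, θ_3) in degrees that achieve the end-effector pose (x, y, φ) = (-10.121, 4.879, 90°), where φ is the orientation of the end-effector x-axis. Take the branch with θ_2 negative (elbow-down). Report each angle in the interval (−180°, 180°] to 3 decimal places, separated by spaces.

-134.991 -45.013 -89.995

wrist centre = target − a_3·(cos φ, sin φ) = (-10.1210, -2.1210)
cos θ_2 = (106.9333−3²−8²)/(2·3·8) = 0.7069; θ_2 = -45.0132° (elbow-down)
β = atan2(-2.1210,-10.1210) = -168.1641°; ψ = atan2(-5.6582,8.6555) = -33.1728°
θ_1 = β − ψ = -134.9913°
θ_3 = φ − θ_1 − θ_2 = -89.9954° (wrapped to (-180°,180°])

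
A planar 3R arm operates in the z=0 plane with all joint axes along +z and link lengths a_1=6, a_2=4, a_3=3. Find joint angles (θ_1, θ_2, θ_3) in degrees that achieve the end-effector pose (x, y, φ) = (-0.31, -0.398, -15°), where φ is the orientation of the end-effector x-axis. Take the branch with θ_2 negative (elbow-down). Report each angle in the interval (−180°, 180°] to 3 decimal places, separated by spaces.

-148.464 -149.995 -76.541

wrist centre = target − a_3·(cos φ, sin φ) = (-3.2078, 0.3785)
cos θ_2 = (10.4331−6²−4²)/(2·6·4) = -0.8660; θ_2 = -149.9945° (elbow-down)
β = atan2(0.3785,-3.2078) = 173.2713°; ψ = atan2(-2.0003,2.5361) = -38.2645°
θ_1 = β − ψ = 211.5358°
θ_3 = φ − θ_1 − θ_2 = -76.5412° (wrapped to (-180°,180°])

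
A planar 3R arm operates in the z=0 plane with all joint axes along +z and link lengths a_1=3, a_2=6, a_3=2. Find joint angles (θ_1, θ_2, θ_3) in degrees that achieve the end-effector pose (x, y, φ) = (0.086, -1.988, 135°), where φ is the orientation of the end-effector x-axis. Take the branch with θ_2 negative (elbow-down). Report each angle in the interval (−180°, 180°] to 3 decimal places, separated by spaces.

wrist centre = target − a_3·(cos φ, sin φ) = (1.5002, -3.4022)
cos θ_2 = (13.8257−3²−6²)/(2·3·6) = -0.8660; θ_2 = -149.9917° (elbow-down)
β = atan2(-3.4022,1.5002) = -66.2048°; ψ = atan2(-3.0008,-2.1957) = -126.1937°
θ_1 = β − ψ = 59.9889°
θ_3 = φ − θ_1 − θ_2 = -134.9972° (wrapped to (-180°,180°])

59.989 -149.992 -134.997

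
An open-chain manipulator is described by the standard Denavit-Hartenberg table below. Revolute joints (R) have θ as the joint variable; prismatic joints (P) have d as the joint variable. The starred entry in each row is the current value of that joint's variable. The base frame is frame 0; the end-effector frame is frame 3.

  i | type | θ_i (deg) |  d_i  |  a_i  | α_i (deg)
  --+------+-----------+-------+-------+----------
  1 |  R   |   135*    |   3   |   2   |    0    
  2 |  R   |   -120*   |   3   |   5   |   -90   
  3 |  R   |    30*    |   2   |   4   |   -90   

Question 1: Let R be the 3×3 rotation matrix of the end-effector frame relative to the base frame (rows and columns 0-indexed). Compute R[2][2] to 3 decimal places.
End-effector z-axis (col 2 of R) = (-0.4830,-0.1294,-0.8660)
R[2][2] = -0.8660

-0.866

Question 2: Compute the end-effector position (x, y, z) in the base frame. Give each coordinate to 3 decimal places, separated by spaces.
6.244 5.537 4.000

after link 1: o_1 = (-1.4142, 1.4142, 3.0000)
after link 2: o_2 = (3.4154, 2.7083, 6.0000)
after link 3: o_3 = (6.2438, 5.5367, 4.0000)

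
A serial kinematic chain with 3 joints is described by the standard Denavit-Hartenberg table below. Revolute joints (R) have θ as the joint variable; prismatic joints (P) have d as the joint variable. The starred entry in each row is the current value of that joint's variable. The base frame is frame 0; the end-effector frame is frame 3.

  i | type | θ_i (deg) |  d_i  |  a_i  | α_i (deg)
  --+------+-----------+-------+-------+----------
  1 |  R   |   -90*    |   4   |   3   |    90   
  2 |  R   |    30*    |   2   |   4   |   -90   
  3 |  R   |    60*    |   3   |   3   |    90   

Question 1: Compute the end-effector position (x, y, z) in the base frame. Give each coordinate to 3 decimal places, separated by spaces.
after link 1: o_1 = (0.0000, -3.0000, 4.0000)
after link 2: o_2 = (-2.0000, -6.4641, 6.0000)
after link 3: o_3 = (0.5981, -6.2631, 9.3481)

0.598 -6.263 9.348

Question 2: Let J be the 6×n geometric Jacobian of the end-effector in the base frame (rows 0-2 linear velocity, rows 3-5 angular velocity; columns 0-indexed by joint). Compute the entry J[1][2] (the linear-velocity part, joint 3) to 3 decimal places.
axis z_2 = (-0.0000,0.5000,0.8660); lever o_n−o_2 = (2.5981,0.2010,3.3481)
cross product → J_v[:, 2] = (1.5000,2.2500,-1.2990)
J_ω[:, 2] = z_2
entry J[1][2] = 2.2500

2.250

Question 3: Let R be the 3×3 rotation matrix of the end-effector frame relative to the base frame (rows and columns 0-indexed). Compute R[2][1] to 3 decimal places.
0.866

End-effector y-axis (col 1 of R) = (-0.0000,0.5000,0.8660)
R[2][1] = 0.8660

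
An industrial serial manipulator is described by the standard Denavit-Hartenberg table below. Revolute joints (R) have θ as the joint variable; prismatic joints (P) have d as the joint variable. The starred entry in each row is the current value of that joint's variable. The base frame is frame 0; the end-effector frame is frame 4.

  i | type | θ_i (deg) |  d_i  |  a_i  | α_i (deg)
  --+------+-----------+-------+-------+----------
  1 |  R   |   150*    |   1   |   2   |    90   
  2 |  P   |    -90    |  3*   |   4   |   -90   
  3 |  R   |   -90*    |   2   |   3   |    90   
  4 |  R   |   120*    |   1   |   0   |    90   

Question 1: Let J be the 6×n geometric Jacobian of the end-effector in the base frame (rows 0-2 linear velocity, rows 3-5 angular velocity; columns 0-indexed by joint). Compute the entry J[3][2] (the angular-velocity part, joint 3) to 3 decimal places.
axis z_2 = (-0.8660,0.5000,0.0000); lever o_n−o_2 = (-0.2321,3.5981,1.0000)
cross product → J_v[:, 2] = (0.5000,0.8660,-3.0000)
J_ω[:, 2] = z_2
entry J[3][2] = -0.8660

-0.866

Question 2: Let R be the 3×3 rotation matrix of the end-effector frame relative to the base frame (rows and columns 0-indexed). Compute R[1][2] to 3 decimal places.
1.000

End-effector z-axis (col 2 of R) = (0.0000,1.0000,0.0000)
R[1][2] = 1.0000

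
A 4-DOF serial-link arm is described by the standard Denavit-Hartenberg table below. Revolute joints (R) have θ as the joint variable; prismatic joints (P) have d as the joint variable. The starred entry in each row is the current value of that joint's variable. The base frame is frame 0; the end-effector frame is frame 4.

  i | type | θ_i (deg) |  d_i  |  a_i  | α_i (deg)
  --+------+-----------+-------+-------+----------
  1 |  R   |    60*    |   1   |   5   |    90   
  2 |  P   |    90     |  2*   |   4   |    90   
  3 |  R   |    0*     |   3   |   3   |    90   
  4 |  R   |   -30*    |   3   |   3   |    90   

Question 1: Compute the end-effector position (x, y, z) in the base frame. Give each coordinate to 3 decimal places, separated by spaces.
2.384 6.129 10.598

after link 1: o_1 = (2.5000, 4.3301, 1.0000)
after link 2: o_2 = (4.2321, 3.3301, 5.0000)
after link 3: o_3 = (5.7321, 5.9282, 8.0000)
after link 4: o_4 = (2.3840, 6.1292, 10.5981)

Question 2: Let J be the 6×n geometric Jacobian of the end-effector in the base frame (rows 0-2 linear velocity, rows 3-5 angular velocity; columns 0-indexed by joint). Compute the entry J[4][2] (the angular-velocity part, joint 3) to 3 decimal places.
0.866

axis z_2 = (0.5000,0.8660,-0.0000); lever o_n−o_2 = (-1.8481,2.7990,5.5981)
cross product → J_v[:, 2] = (4.8481,-2.7990,3.0000)
J_ω[:, 2] = z_2
entry J[4][2] = 0.8660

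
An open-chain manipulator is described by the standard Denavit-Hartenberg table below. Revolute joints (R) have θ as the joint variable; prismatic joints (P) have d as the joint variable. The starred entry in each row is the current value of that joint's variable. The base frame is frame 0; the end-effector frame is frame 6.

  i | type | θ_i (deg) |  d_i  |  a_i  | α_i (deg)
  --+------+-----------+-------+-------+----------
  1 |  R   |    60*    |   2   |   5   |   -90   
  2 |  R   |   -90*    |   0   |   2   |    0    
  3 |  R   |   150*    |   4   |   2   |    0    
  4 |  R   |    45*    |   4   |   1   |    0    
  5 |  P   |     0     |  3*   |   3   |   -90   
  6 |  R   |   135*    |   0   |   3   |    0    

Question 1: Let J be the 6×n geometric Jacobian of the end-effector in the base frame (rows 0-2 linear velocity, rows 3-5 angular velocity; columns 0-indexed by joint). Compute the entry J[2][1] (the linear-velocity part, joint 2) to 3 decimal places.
-0.514

axis z_1 = (-0.8660,0.5000,0.0000); lever o_n−o_1 = (-7.4323,4.8843,-1.5467)
cross product → J_v[:, 1] = (-0.7734,-1.3395,-0.5138)
J_ω[:, 1] = z_1
entry J[2][1] = -0.5138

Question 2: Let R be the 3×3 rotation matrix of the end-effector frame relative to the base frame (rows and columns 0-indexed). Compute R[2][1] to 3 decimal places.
End-effector y-axis (col 1 of R) = (-0.5209,0.5120,0.6830)
R[2][1] = 0.6830

0.683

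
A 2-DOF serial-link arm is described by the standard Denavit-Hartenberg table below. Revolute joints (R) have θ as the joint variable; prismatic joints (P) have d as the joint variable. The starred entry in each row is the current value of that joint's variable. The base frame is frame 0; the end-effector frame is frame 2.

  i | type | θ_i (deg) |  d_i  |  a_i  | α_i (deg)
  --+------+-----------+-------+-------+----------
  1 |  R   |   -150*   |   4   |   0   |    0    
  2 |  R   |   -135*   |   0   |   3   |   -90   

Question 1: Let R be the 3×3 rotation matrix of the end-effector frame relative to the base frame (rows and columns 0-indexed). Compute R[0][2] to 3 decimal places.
-0.966

End-effector z-axis (col 2 of R) = (-0.9659,0.2588,0.0000)
R[0][2] = -0.9659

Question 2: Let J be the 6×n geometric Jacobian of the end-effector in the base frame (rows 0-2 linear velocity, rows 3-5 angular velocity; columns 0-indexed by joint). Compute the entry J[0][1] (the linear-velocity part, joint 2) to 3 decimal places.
-2.898

axis z_1 = (0.0000,0.0000,1.0000); lever o_n−o_1 = (0.7765,2.8978,0.0000)
cross product → J_v[:, 1] = (-2.8978,0.7765,0.0000)
J_ω[:, 1] = z_1
entry J[0][1] = -2.8978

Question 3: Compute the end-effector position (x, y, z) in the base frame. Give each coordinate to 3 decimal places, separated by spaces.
after link 1: o_1 = (0.0000, 0.0000, 4.0000)
after link 2: o_2 = (0.7765, 2.8978, 4.0000)

0.776 2.898 4.000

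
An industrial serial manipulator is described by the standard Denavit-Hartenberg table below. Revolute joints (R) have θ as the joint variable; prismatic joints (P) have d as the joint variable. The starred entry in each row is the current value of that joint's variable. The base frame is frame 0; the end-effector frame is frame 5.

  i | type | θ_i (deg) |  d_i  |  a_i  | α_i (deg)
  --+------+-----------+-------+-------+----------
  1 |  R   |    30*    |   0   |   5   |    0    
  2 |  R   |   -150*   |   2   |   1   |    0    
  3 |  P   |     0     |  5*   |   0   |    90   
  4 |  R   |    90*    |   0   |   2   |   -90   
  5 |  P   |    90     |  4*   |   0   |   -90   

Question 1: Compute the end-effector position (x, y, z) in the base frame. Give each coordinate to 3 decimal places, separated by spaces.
5.830 5.098 9.000

after link 1: o_1 = (4.3301, 2.5000, 0.0000)
after link 2: o_2 = (3.8301, 1.6340, 2.0000)
after link 3: o_3 = (3.8301, 1.6340, 7.0000)
after link 4: o_4 = (3.8301, 1.6340, 9.0000)
after link 5: o_5 = (5.8301, 5.0981, 9.0000)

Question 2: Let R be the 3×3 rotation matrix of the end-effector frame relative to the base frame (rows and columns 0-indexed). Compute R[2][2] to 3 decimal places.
End-effector z-axis (col 2 of R) = (0.0000,0.0000,-1.0000)
R[2][2] = -1.0000

-1.000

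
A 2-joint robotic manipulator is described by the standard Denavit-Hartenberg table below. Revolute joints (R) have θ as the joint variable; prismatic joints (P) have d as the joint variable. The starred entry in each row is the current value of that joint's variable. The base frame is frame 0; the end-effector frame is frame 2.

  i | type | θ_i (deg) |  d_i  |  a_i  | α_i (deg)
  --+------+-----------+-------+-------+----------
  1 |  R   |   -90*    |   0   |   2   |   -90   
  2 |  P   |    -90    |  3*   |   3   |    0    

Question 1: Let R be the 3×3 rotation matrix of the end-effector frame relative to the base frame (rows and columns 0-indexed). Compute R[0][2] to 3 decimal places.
1.000

End-effector z-axis (col 2 of R) = (1.0000,0.0000,0.0000)
R[0][2] = 1.0000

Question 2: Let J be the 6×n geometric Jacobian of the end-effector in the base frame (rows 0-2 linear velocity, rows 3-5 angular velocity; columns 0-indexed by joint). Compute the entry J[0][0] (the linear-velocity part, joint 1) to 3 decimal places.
axis z_0 = ẑ; lever o_n−o_0 = (3.0000,-2.0000,3.0000)
cross product → J_v[:, 0] = (2.0000,3.0000,-0.0000)
J_ω[:, 0] = z_0
entry J[0][0] = 2.0000

2.000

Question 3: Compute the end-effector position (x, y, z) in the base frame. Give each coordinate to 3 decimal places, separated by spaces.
3.000 -2.000 3.000

after link 1: o_1 = (0.0000, -2.0000, 0.0000)
after link 2: o_2 = (3.0000, -2.0000, 3.0000)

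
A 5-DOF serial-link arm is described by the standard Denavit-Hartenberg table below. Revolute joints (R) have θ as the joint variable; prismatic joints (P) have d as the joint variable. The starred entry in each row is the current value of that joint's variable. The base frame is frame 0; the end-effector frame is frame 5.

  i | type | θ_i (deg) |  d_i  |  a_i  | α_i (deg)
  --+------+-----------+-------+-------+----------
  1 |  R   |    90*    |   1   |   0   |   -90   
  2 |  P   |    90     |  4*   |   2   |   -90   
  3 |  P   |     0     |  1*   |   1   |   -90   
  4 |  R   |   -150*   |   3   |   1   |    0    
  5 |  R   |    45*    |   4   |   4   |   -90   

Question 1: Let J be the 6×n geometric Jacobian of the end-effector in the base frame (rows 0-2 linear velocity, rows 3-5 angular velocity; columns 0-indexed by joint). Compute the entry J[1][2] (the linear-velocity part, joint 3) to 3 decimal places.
-1.000

prismatic axis z_2 = (-0.0000,-1.0000,-0.0000)
J_v[:, 2] = z_2; J_ω[:, 2] = (0,0,0)
entry J[1][2] = -1.0000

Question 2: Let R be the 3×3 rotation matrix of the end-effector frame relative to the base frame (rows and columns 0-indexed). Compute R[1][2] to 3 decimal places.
End-effector z-axis (col 2 of R) = (-0.0000,-0.2588,-0.9659)
R[1][2] = -0.2588

-0.259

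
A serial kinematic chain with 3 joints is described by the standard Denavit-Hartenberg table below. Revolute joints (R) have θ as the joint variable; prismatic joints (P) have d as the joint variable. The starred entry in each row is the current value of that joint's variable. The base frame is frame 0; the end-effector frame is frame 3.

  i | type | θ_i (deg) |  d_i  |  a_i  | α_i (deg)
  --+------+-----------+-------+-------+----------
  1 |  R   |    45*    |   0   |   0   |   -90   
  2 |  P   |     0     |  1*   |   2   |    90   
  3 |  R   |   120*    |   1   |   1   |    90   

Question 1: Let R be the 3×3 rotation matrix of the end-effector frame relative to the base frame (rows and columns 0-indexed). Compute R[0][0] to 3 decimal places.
End-effector x-axis (col 0 of R) = (-0.9659,0.2588,0.0000)
R[0][0] = -0.9659

-0.966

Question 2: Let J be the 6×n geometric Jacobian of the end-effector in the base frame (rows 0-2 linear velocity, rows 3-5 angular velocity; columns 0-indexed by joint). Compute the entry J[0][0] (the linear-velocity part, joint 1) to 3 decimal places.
-2.380

axis z_0 = ẑ; lever o_n−o_0 = (-0.2588,2.3801,1.0000)
cross product → J_v[:, 0] = (-2.3801,-0.2588,0.0000)
J_ω[:, 0] = z_0
entry J[0][0] = -2.3801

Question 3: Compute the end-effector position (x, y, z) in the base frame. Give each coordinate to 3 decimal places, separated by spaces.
after link 1: o_1 = (0.0000, 0.0000, 0.0000)
after link 2: o_2 = (0.7071, 2.1213, 0.0000)
after link 3: o_3 = (-0.2588, 2.3801, 1.0000)

-0.259 2.380 1.000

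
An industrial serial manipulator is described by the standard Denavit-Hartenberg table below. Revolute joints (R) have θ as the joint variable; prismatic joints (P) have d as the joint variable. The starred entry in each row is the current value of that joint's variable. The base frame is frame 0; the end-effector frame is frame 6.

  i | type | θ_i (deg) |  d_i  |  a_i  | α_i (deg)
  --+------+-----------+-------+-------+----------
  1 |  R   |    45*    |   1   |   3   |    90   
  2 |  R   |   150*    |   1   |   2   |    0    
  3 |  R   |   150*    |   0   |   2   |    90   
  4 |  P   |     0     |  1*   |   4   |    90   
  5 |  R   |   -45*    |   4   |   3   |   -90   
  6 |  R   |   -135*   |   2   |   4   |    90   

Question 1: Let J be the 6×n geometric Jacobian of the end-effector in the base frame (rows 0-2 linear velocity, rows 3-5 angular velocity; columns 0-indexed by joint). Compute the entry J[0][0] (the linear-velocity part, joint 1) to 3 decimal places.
axis z_0 = ẑ; lever o_n−o_0 = (-1.9646,6.2780,-5.6724)
cross product → J_v[:, 0] = (-6.2780,-1.9646,0.0000)
J_ω[:, 0] = z_0
entry J[0][0] = -6.2780

-6.278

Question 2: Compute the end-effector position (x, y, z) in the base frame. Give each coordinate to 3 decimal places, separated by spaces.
after link 1: o_1 = (2.1213, 2.1213, 1.0000)
after link 2: o_2 = (1.6037, 0.1895, 2.0000)
after link 3: o_3 = (2.3108, 0.8966, 0.2679)
after link 4: o_4 = (3.1126, 1.6984, -3.6962)
after link 5: o_5 = (2.3332, 6.5759, -4.4726)
after link 6: o_6 = (-1.9646, 6.2780, -5.6724)

-1.965 6.278 -5.672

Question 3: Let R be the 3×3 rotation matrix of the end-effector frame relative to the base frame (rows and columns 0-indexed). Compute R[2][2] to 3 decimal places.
0.183

End-effector z-axis (col 2 of R) = (0.0170,-0.9830,0.1830)
R[2][2] = 0.1830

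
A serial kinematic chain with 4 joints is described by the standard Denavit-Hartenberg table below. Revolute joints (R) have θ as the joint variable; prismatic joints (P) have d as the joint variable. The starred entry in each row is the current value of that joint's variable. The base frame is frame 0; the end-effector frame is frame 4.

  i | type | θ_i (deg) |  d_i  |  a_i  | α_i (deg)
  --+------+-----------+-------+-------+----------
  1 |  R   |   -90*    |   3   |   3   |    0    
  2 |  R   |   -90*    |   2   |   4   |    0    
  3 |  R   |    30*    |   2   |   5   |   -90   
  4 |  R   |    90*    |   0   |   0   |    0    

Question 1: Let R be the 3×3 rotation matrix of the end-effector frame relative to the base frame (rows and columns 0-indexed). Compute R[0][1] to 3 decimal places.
0.866

End-effector y-axis (col 1 of R) = (0.8660,0.5000,-0.0000)
R[0][1] = 0.8660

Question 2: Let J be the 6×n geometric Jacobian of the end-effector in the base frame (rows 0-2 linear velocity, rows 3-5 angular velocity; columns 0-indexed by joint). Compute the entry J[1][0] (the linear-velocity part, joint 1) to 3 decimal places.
axis z_0 = ẑ; lever o_n−o_0 = (-8.3301,-5.5000,7.0000)
cross product → J_v[:, 0] = (5.5000,-8.3301,0.0000)
J_ω[:, 0] = z_0
entry J[1][0] = -8.3301

-8.330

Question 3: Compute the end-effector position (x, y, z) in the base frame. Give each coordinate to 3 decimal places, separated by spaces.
after link 1: o_1 = (0.0000, -3.0000, 3.0000)
after link 2: o_2 = (-4.0000, -3.0000, 5.0000)
after link 3: o_3 = (-8.3301, -5.5000, 7.0000)
after link 4: o_4 = (-8.3301, -5.5000, 7.0000)

-8.330 -5.500 7.000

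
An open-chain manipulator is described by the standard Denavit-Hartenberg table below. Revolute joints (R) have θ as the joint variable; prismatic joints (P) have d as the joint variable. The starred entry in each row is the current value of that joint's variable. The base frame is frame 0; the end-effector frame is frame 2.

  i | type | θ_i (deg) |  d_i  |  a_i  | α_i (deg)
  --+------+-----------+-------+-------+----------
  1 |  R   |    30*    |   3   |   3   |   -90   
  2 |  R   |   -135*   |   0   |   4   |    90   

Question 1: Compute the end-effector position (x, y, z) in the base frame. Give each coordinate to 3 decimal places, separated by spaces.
after link 1: o_1 = (2.5981, 1.5000, 3.0000)
after link 2: o_2 = (0.1486, 0.0858, 5.8284)

0.149 0.086 5.828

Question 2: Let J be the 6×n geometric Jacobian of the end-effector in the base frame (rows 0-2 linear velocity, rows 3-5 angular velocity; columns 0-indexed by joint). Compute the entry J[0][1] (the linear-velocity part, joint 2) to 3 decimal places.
axis z_1 = (-0.5000,0.8660,0.0000); lever o_n−o_1 = (-2.4495,-1.4142,2.8284)
cross product → J_v[:, 1] = (2.4495,1.4142,2.8284)
J_ω[:, 1] = z_1
entry J[0][1] = 2.4495

2.449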